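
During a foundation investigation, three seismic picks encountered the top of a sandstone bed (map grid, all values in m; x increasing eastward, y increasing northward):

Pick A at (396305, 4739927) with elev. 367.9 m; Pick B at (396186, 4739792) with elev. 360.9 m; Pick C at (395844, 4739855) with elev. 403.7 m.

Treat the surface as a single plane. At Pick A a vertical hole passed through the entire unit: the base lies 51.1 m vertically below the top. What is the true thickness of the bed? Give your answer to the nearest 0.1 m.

Let the plane be z = a·x + b·y + c.
Pick B−Pick A: −119a − 135b = −7;  Pick C−Pick A: −461a − 72b = 35.8.
Solving gives a = −0.09945, b = 0.13951.
|∇z| = √(a²+b²) = 0.17133, so dip δ = arctan(0.17133) = 9.72°.
True thickness = vertical thickness × cos δ = 51.1 × cos 9.72° = 50.4 m.

50.4 m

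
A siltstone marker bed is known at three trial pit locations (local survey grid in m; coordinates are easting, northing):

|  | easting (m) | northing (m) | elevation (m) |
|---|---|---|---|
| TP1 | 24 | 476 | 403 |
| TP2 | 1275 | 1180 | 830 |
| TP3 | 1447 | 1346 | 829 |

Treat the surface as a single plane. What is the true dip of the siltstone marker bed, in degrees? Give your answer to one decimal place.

Two edge vectors: TP1→TP2 = (1251, 704, 427), TP1→TP3 = (1423, 870, 426).
Normal n = (TP1→TP2) × (TP1→TP3) = (-71586, 74695, 86578).
So ∂z/∂easting = −n_x/n_z = 0.82684 and ∂z/∂northing = −n_y/n_z = −0.86275.
Gradient magnitude |∇z| = √(a² + b²) = √(0.68366 + 0.74433) = 1.19499.
True dip = arctan(1.19499) = 50.1°, dipping toward NW (azimuth ≈ 316°).

50.1°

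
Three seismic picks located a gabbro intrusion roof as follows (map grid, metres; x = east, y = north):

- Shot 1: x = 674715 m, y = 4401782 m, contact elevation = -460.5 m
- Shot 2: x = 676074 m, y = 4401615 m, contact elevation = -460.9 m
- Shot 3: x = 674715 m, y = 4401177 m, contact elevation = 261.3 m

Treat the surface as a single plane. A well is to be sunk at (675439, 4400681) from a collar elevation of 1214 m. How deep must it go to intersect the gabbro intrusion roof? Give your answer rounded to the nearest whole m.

467 m

Two edge vectors: Shot 1→Shot 2 = (1359, -167, -0.4), Shot 1→Shot 3 = (0, -605, 721.8).
Normal n = (Shot 1→Shot 2) × (Shot 1→Shot 3) = (-120782.6, -980926.2, -822195).
So ∂z/∂x = −n_x/n_z = −0.14690262 and ∂z/∂y = −n_y/n_z = −1.19305785.
Intercept c from Shot 1: -460.5 + 99117.40 + 5251580.57 = 5350237.48.
At (675439, 4400681): z_contact = −99223.8 − 5250267.0 + 5350237.48 = 746.7 m.
Depth below ground = 1214 − 746.7 = 467 m.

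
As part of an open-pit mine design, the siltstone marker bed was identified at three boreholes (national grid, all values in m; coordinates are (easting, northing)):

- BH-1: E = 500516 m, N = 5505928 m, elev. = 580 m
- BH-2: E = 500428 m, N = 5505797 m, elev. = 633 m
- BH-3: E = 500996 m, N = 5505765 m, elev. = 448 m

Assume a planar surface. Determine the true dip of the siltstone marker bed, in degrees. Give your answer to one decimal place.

Let the plane be z = a·E + b·N + c.
BH-2−BH-1: −88a − 131b = 53;  BH-3−BH-1: 480a − 163b = −132.
Solving gives a = −0.33579, b = −0.17901.
Gradient magnitude |∇z| = √(a² + b²) = √(0.11275 + 0.03205) = 0.38053.
True dip = arctan(0.38053) = 20.8°, dipping toward ENE (azimuth ≈ 062°).

20.8°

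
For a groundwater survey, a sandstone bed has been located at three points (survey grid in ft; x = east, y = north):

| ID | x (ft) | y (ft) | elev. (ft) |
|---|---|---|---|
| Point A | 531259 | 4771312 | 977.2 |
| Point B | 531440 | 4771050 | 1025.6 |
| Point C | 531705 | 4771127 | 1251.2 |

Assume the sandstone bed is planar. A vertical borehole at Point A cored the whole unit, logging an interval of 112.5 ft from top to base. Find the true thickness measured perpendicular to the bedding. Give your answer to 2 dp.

86.77 ft

Let the plane be z = a·x + b·y + c.
Point B−Point A: 181a − 262b = 48.4;  Point C−Point A: 446a − 185b = 274.
Solving gives a = 0.75370, b = 0.33596.
|∇z| = √(a²+b²) = 0.82519, so dip δ = arctan(0.82519) = 39.53°.
True thickness = vertical thickness × cos δ = 112.5 × cos 39.53° = 86.77 ft.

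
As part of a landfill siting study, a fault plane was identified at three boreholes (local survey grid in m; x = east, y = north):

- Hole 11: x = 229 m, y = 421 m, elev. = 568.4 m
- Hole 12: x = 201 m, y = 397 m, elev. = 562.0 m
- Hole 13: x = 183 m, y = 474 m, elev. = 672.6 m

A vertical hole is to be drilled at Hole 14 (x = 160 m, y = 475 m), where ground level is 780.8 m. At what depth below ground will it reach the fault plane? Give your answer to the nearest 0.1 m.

87.7 m

Let the plane be z = a·x + b·y + c.
Hole 12−Hole 11: −28a − 24b = −6.4;  Hole 13−Hole 11: −46a + 53b = 104.2.
Solving gives a = −0.83524, b = 1.24111.
Then c = 568.4 − a·229 − b·421 = 237.16.
At (160, 475): z_contact = −133.64 + 589.53 + 237.16 = 693.05 m.
Depth below ground = 780.8 − 693.05 = 87.7 m.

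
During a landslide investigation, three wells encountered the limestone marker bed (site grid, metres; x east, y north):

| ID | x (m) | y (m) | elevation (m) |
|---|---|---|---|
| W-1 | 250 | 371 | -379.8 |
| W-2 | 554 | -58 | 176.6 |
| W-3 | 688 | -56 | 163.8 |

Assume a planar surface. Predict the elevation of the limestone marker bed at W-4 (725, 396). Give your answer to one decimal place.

-449.4 m

Let the plane be z = a·x + b·y + c.
W-2−W-1: 304a − 429b = 556.4;  W-3−W-1: 438a − 427b = 543.6.
Solving gives a = −0.07537, b = −1.35038.
Then c = -379.8 − a·250 − b·371 = 140.03.
At (725, 396): z = −54.6 − 534.7 + 140.03 = -449.4 m.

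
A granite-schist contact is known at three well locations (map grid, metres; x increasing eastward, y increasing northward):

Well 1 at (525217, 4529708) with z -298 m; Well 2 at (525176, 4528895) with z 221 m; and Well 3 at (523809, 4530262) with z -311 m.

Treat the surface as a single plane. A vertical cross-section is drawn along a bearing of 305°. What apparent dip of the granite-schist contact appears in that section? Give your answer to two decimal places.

Let the plane be z = a·x + b·y + c.
Well 2−Well 1: −41a − 813b = 519;  Well 3−Well 1: −1408a + 554b = −13.
Solving gives a = −0.23724, b = −0.62641.
Unit vector along 305° is (sin 305°, cos 305°) = (-0.8192, 0.5736).
Slope in that direction = a·(-0.8192) + b·(0.5736) = −0.16496.
Apparent dip = arctan|0.16496| = 9.37° (true dip is 33.8°, so apparent ≤ true as expected).

9.37°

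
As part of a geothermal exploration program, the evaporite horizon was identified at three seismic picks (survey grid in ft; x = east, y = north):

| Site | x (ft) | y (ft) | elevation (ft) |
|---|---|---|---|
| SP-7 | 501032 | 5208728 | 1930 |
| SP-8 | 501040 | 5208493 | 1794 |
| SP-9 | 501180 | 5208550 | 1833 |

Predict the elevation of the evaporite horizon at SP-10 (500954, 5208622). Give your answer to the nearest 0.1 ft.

Let the plane be z = a·x + b·y + c.
SP-8−SP-7: 8a − 235b = −136;  SP-9−SP-7: 148a − 178b = −97.
Solving gives a = 0.042361194, b = 0.580165487.
Then c = 1930 − a·501032 − b·5208728 = −3041218.53.
At (500954, 5208622): z = 21221.0 + 3021862.7 − 3041218.53 = 1865.2 ft.

1865.2 ft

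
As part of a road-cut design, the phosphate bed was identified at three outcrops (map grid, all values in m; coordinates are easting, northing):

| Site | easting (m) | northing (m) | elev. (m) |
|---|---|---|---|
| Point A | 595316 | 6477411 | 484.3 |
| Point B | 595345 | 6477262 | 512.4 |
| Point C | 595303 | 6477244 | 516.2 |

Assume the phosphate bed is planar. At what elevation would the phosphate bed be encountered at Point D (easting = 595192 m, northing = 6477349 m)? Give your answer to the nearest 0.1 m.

497.2 m

Two edge vectors: Point A→Point B = (29, -149, 28.1), Point A→Point C = (-13, -167, 31.9).
Normal n = (Point A→Point B) × (Point A→Point C) = (-60.4, -1290.4, -6780).
So ∂z/∂easting = −n_x/n_z = −0.008908555 and ∂z/∂northing = −n_y/n_z = −0.190324484.
Intercept c from Point A: 484.3 + 5303.41 + 1232809.90 = 1238597.61.
At (595192, 6477349): z = −5302.3 − 1232798.1 + 1238597.61 = 497.2 m.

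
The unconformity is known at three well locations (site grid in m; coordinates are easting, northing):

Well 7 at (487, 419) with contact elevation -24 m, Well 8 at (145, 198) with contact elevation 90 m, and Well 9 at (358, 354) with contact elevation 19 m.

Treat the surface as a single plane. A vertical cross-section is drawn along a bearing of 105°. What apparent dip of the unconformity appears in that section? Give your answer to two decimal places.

17.85°

Let the plane be z = a·easting + b·northing + c.
Well 8−Well 7: −342a − 221b = 114;  Well 9−Well 7: −129a − 65b = 43.
Solving gives a = −0.33333, b = 0.00000.
Unit vector along 105° is (sin 105°, cos 105°) = (0.9659, -0.2588).
Slope in that direction = a·(0.9659) + b·(-0.2588) = −0.32198.
Apparent dip = arctan|0.32198| = 17.85° (true dip is 18.4°, so apparent ≤ true as expected).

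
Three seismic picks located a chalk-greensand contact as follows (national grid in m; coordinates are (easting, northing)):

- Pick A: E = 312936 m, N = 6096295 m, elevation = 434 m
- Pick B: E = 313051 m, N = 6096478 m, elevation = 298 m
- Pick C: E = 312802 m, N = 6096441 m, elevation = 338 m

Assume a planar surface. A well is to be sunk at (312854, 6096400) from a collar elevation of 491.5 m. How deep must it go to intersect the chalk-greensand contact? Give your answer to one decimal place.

127.3 m

Two edge vectors: Pick A→Pick B = (115, 183, -136), Pick A→Pick C = (-134, 146, -96).
Normal n = (Pick A→Pick B) × (Pick A→Pick C) = (2288, 29264, 41312).
So ∂z/∂E = −n_x/n_z = −0.055383424 and ∂z/∂N = −n_y/n_z = −0.708365608.
Intercept c from Pick A: 434 + 17331.47 + 4318405.71 = 4336171.18.
At (312854, 6096400): z_contact = −17326.93 − 4318480.09 + 4336171.18 = 364.16 m.
Depth below ground = 491.5 − 364.16 = 127.3 m.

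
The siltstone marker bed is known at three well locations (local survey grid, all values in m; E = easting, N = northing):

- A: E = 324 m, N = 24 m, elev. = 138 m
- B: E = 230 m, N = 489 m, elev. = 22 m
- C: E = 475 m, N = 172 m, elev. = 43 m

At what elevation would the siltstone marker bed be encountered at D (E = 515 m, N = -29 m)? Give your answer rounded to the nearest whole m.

Let the plane be z = a·E + b·N + c.
B−A: −94a + 465b = −116;  C−A: 151a + 148b = −95.
Solving gives a = −0.32103, b = −0.31436.
Then c = 138 − a·324 − b·24 = 249.56.
At (515, -29): z = −165.3 + 9.1 + 249.56 = 93.3 m.

93 m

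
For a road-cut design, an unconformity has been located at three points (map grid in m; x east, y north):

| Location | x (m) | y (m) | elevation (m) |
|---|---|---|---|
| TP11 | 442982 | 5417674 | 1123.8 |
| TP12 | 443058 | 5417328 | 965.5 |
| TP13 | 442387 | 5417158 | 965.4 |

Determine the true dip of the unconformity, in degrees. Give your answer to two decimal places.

24.09°

Two edge vectors: TP11→TP12 = (76, -346, -158.3), TP11→TP13 = (-595, -516, -158.4).
Normal n = (TP11→TP12) × (TP11→TP13) = (-26876.4, 106226.9, -245086).
So ∂z/∂x = −n_x/n_z = −0.10966 and ∂z/∂y = −n_y/n_z = 0.43343.
Gradient magnitude |∇z| = √(a² + b²) = √(0.01203 + 0.18786) = 0.44708.
True dip = arctan(0.44708) = 24.09°, dipping toward SSE (azimuth ≈ 166°).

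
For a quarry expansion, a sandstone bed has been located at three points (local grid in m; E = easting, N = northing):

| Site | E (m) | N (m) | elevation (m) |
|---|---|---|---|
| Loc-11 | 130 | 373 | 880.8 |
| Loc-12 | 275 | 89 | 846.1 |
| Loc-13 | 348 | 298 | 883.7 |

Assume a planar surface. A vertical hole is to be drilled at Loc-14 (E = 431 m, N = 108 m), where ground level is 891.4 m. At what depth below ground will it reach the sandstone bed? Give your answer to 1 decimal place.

31.9 m

Two edge vectors: Loc-11→Loc-12 = (145, -284, -34.7), Loc-11→Loc-13 = (218, -75, 2.9).
Normal n = (Loc-11→Loc-12) × (Loc-11→Loc-13) = (-3426.1, -7985.1, 51037).
So ∂z/∂E = −n_x/n_z = 0.06713 and ∂z/∂N = −n_y/n_z = 0.15646.
Intercept c from Loc-11: 880.8 − 8.73 − 58.36 = 813.71.
At (431, 108): z_contact = 28.93 + 16.90 + 813.71 = 859.54 m.
Depth below ground = 891.4 − 859.54 = 31.9 m.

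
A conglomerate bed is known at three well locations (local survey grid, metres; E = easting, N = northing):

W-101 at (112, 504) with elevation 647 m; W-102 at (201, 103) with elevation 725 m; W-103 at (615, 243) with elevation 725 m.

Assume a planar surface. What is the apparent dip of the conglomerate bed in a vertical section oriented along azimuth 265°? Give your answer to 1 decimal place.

2.6°

Two edge vectors: W-101→W-102 = (89, -401, 78), W-101→W-103 = (503, -261, 78).
Normal n = (W-101→W-102) × (W-101→W-103) = (-10920, 32292, 178474).
So ∂z/∂E = −n_x/n_z = 0.06119 and ∂z/∂N = −n_y/n_z = −0.18093.
Unit vector along 265° is (sin 265°, cos 265°) = (-0.9962, -0.0872).
Slope in that direction = a·(-0.9962) + b·(-0.0872) = −0.04518.
Apparent dip = arctan|0.04518| = 2.6° (true dip is 10.8°, so apparent ≤ true as expected).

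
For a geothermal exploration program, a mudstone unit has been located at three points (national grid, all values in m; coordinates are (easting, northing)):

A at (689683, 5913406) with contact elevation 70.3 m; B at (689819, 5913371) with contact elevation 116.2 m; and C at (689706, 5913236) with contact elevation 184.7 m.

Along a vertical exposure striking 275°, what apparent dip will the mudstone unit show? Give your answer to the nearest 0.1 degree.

12.7°

Let the plane be z = a·E + b·N + c.
B−A: 136a − 35b = 45.9;  C−A: 23a − 170b = 114.4.
Solving gives a = 0.17024, b = −0.64991.
Unit vector along 275° is (sin 275°, cos 275°) = (-0.9962, 0.0872).
Slope in that direction = a·(-0.9962) + b·(0.0872) = −0.22624.
Apparent dip = arctan|0.22624| = 12.7° (true dip is 33.9°, so apparent ≤ true as expected).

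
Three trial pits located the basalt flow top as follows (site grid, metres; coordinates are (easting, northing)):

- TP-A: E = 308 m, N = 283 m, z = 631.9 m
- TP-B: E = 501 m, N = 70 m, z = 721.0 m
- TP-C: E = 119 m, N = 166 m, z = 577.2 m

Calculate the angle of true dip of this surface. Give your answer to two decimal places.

Let the plane be z = a·E + b·N + c.
TP-B−TP-A: 193a − 213b = 89.1;  TP-C−TP-A: −189a − 117b = −54.7.
Solving gives a = 0.35131, b = −0.09998.
Gradient magnitude |∇z| = √(a² + b²) = √(0.12342 + 0.01000) = 0.36526.
True dip = arctan(0.36526) = 20.07°, dipping toward WNW (azimuth ≈ 286°).

20.07°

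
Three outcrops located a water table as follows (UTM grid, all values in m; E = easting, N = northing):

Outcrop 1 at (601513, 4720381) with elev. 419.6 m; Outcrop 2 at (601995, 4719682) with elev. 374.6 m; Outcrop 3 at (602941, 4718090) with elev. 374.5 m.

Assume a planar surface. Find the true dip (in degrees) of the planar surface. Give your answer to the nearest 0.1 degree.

38.1°

Let the plane be z = a·E + b·N + c.
Outcrop 2−Outcrop 1: 482a − 699b = −45;  Outcrop 3−Outcrop 1: 1428a − 2291b = −45.1.
Solving gives a = −0.67462, b = −0.40081.
Gradient magnitude |∇z| = √(a² + b²) = √(0.45511 + 0.16065) = 0.78470.
True dip = arctan(0.78470) = 38.1°, dipping toward ENE (azimuth ≈ 059°).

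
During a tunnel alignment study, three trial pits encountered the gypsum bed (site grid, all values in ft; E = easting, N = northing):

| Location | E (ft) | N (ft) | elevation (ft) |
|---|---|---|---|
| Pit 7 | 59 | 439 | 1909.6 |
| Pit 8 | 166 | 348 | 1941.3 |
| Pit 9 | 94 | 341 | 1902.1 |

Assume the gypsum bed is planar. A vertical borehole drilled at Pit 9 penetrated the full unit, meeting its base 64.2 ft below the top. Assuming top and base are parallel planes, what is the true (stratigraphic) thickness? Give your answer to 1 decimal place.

Let the plane be z = a·E + b·N + c.
Pit 8−Pit 7: 107a − 91b = 31.7;  Pit 9−Pit 7: 35a − 98b = −7.5.
Solving gives a = 0.51898, b = 0.26188.
|∇z| = √(a²+b²) = 0.58131, so dip δ = arctan(0.58131) = 30.17°.
True thickness = vertical thickness × cos δ = 64.2 × cos 30.17° = 55.5 ft.

55.5 ft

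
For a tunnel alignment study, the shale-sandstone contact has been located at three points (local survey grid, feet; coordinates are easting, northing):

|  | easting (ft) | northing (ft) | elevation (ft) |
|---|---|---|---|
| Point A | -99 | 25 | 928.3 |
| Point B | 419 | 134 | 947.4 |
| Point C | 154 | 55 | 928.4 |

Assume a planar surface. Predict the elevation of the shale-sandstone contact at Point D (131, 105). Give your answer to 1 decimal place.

949.3 ft

Let the plane be z = a·easting + b·northing + c.
Point B−Point A: 518a + 109b = 19.1;  Point C−Point A: 253a + 30b = 0.1.
Solving gives a = −0.04670, b = 0.39715.
Then c = 928.3 − a·-99 − b·25 = 913.75.
At (131, 105): z = −6.1 + 41.7 + 913.75 = 949.3 ft.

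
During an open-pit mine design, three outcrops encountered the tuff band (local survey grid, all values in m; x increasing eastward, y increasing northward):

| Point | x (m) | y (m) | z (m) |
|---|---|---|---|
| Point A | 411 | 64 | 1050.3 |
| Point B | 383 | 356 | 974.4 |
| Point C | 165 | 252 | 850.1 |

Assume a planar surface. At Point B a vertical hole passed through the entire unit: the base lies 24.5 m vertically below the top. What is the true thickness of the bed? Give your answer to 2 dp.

Two edge vectors: Point A→Point B = (-28, 292, -75.9), Point A→Point C = (-246, 188, -200.2).
Normal n = (Point A→Point B) × (Point A→Point C) = (-44189.2, 13065.8, 66568).
So ∂z/∂x = −n_x/n_z = 0.66382 and ∂z/∂y = −n_y/n_z = −0.19628.
|∇z| = √(a²+b²) = 0.69223, so dip δ = arctan(0.69223) = 34.69°.
True thickness = vertical thickness × cos δ = 24.5 × cos 34.69° = 20.14 m.

20.14 m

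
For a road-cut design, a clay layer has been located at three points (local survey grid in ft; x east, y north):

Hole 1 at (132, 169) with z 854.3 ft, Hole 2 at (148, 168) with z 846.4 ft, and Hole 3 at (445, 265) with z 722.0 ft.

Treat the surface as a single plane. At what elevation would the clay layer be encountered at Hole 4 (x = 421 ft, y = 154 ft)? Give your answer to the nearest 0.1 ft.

712.2 ft

Two edge vectors: Hole 1→Hole 2 = (16, -1, -7.9), Hole 1→Hole 3 = (313, 96, -132.3).
Normal n = (Hole 1→Hole 2) × (Hole 1→Hole 3) = (890.7, -355.9, 1849).
So ∂z/∂x = −n_x/n_z = −0.48172 and ∂z/∂y = −n_y/n_z = 0.19248.
Intercept c from Hole 1: 854.3 + 63.59 − 32.53 = 885.36.
At (421, 154): z = −202.8 + 29.6 + 885.36 = 712.2 ft.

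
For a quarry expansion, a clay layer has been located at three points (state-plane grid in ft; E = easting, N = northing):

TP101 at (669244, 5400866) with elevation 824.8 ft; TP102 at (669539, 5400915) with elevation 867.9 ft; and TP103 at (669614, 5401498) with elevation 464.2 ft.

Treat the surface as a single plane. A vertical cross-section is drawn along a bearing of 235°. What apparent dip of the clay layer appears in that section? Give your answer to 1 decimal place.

Two edge vectors: TP101→TP102 = (295, 49, 43.1), TP101→TP103 = (370, 632, -360.6).
Normal n = (TP101→TP102) × (TP101→TP103) = (-44908.6, 122324, 168310).
So ∂z/∂E = −n_x/n_z = 0.26682 and ∂z/∂N = −n_y/n_z = −0.72678.
Unit vector along 235° is (sin 235°, cos 235°) = (-0.8192, -0.5736).
Slope in that direction = a·(-0.8192) + b·(-0.5736) = 0.19830.
Apparent dip = arctan|0.19830| = 11.2° (true dip is 37.7°, so apparent ≤ true as expected).

11.2°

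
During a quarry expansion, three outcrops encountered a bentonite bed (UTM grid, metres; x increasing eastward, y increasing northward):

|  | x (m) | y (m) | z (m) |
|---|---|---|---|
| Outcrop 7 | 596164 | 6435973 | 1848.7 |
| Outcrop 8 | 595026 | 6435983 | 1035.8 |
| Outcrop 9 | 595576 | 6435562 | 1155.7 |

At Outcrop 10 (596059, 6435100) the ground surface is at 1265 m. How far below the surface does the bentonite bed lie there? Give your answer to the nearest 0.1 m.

Let the plane be z = a·x + b·y + c.
Outcrop 8−Outcrop 7: −1138a + 10b = −812.9;  Outcrop 9−Outcrop 7: −588a − 411b = −693.
Solving gives a = 0.720087289, b = 0.655933513.
Then c = 1848.7 − a·596164 − b·6435973 = −4649011.80.
At (596059, 6435100): z_contact = 429214.51 + 4220997.75 − 4649011.80 = 1200.46 m.
Depth below ground = 1265 − 1200.46 = 64.5 m.

64.5 m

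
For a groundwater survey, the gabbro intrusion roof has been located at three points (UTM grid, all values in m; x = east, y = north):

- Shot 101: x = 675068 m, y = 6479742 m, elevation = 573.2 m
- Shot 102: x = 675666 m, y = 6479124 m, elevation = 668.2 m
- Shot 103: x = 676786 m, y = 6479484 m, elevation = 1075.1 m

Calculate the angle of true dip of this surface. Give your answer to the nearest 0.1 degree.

19.2°

Two edge vectors: Shot 101→Shot 102 = (598, -618, 95), Shot 101→Shot 103 = (1718, -258, 501.9).
Normal n = (Shot 101→Shot 102) × (Shot 101→Shot 103) = (-285664.2, -136926.2, 907440).
So ∂z/∂x = −n_x/n_z = 0.31480 and ∂z/∂y = −n_y/n_z = 0.15089.
Gradient magnitude |∇z| = √(a² + b²) = √(0.09910 + 0.02277) = 0.34910.
True dip = arctan(0.34910) = 19.2°, dipping toward WSW (azimuth ≈ 244°).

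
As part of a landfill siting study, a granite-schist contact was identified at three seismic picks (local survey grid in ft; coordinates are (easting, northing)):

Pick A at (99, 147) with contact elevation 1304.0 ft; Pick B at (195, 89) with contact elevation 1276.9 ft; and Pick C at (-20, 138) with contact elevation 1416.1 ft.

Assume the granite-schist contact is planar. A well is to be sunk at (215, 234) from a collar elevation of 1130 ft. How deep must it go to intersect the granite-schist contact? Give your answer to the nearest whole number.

Let the plane be z = a·E + b·N + c.
Pick B−Pick A: 96a − 58b = −27.1;  Pick C−Pick A: −119a − 9b = 112.1.
Solving gives a = −0.86862, b = −0.97047.
Then c = 1304 − a·99 − b·147 = 1532.65.
At (215, 234): z_contact = −186.8 − 227.1 + 1532.65 = 1118.8 ft.
Depth below ground = 1130 − 1118.8 = 11 ft.

11 ft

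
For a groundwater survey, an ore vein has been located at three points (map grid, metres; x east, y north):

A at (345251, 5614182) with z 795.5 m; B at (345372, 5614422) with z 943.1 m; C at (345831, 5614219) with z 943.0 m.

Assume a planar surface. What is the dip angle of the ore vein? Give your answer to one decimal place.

28.8°

Two edge vectors: A→B = (121, 240, 147.6), A→C = (580, 37, 147.5).
Normal n = (A→B) × (A→C) = (29938.8, 67760.5, -134723).
So ∂z/∂x = −n_x/n_z = 0.22222 and ∂z/∂y = −n_y/n_z = 0.50296.
Gradient magnitude |∇z| = √(a² + b²) = √(0.04938 + 0.25297) = 0.54987.
True dip = arctan(0.54987) = 28.8°, dipping toward SSW (azimuth ≈ 204°).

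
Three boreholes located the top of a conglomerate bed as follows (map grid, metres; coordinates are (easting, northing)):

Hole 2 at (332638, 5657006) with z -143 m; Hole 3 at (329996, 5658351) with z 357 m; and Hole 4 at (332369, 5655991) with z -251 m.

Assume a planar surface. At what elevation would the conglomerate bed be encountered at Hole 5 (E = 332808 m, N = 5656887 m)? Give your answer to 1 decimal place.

Let the plane be z = a·E + b·N + c.
Hole 3−Hole 2: −2642a + 1345b = 500;  Hole 4−Hole 2: −269a − 1015b = −108.
Solving gives a = −0.119023406, b = 0.137948075.
Then c = -143 − a·332638 − b·5657006 = −740924.38.
At (332808, 5656887): z = −39611.9 + 780356.7 − 740924.38 = -179.6 m.

-179.6 m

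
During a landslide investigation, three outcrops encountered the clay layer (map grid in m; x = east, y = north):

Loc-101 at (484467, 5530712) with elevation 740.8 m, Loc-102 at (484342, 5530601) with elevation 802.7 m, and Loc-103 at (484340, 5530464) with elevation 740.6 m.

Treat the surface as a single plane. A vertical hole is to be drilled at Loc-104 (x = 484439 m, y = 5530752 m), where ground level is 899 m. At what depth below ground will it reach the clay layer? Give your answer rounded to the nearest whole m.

114 m

Let the plane be z = a·x + b·y + c.
Loc-102−Loc-101: −125a − 111b = 61.9;  Loc-103−Loc-101: −127a − 248b = −0.2.
Solving gives a = −0.90950719, b = 0.46656215.
Then c = 740.8 − a·484467 − b·5530712 = −2139053.86.
At (484439, 5530752): z_contact = −440600.8 + 2580439.5 − 2139053.86 = 784.9 m.
Depth below ground = 899 − 784.9 = 114 m.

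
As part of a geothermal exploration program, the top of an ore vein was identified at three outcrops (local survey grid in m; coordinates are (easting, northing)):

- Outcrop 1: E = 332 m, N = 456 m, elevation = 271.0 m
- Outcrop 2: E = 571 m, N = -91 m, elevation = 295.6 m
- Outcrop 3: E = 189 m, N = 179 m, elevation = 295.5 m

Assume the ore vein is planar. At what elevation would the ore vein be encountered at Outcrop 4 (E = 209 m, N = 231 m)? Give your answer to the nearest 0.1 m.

291.2 m

Let the plane be z = a·E + b·N + c.
Outcrop 2−Outcrop 1: 239a − 547b = 24.6;  Outcrop 3−Outcrop 1: −143a − 277b = 24.5.
Solving gives a = −0.04561, b = −0.06490.
Then c = 271 − a·332 − b·456 = 315.74.
At (209, 231): z = −9.5 − 15.0 + 315.74 = 291.2 m.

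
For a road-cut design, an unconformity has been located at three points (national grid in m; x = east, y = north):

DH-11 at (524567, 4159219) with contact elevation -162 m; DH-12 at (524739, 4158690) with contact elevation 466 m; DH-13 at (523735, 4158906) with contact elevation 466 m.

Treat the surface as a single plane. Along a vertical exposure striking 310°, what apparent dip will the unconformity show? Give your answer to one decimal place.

Two edge vectors: DH-11→DH-12 = (172, -529, 628), DH-11→DH-13 = (-832, -313, 628).
Normal n = (DH-11→DH-12) × (DH-11→DH-13) = (-135648, -630512, -493964).
So ∂z/∂x = −n_x/n_z = −0.27461 and ∂z/∂y = −n_y/n_z = −1.27643.
Unit vector along 310° is (sin 310°, cos 310°) = (-0.7660, 0.6428).
Slope in that direction = a·(-0.7660) + b·(0.6428) = −0.61011.
Apparent dip = arctan|0.61011| = 31.4° (true dip is 52.6°, so apparent ≤ true as expected).

31.4°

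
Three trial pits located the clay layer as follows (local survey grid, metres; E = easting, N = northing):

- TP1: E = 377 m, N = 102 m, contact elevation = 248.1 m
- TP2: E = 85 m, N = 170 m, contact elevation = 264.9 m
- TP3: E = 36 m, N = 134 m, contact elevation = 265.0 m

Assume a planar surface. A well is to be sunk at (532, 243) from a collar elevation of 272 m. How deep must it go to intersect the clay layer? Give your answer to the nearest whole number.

23 m

Let the plane be z = a·E + b·N + c.
TP2−TP1: −292a + 68b = 16.8;  TP3−TP1: −341a + 32b = 16.9.
Solving gives a = −0.04418, b = 0.05735.
Then c = 248.1 − a·377 − b·102 = 258.91.
At (532, 243): z_contact = −23.5 + 13.9 + 258.91 = 249.3 m.
Depth below ground = 272 − 249.3 = 23 m.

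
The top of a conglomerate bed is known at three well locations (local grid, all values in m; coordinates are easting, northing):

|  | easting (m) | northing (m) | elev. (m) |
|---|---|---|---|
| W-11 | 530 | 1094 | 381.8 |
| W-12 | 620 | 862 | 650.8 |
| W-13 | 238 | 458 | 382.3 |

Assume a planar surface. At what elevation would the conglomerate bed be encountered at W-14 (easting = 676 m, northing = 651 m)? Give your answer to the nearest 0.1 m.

Two edge vectors: W-11→W-12 = (90, -232, 269), W-11→W-13 = (-292, -636, 0.5).
Normal n = (W-11→W-12) × (W-11→W-13) = (170968, -78593, -124984).
So ∂z/∂easting = −n_x/n_z = 1.367919 and ∂z/∂northing = −n_y/n_z = −0.628824.
Intercept c from W-11: 381.8 − 725.00 + 687.93 = 344.74.
At (676, 651): z = 924.7 − 409.4 + 344.74 = 860.1 m.

860.1 m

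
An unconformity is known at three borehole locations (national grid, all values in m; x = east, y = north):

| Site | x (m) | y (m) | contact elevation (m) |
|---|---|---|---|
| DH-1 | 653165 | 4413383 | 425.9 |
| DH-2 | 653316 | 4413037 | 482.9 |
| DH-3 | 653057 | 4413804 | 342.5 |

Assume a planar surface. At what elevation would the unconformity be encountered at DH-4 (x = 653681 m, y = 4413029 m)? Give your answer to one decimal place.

Let the plane be z = a·x + b·y + c.
DH-2−DH-1: 151a − 346b = 57;  DH-3−DH-1: −108a + 421b = −83.4.
Solving gives a = −0.185452047, b = −0.245674159.
Then c = 425.9 − a·653165 − b·4413383 = 1205810.85.
At (653681, 4413029): z = −121226.5 − 1084167.2 + 1205810.85 = 417.2 m.

417.2 m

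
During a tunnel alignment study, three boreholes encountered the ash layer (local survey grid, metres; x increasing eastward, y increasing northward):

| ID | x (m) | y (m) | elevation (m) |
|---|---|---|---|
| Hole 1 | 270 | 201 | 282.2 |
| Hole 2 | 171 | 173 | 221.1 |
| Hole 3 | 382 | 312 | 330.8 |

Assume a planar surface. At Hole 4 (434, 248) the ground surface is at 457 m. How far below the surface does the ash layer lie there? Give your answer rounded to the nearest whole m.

Let the plane be z = a·x + b·y + c.
Hole 2−Hole 1: −99a − 28b = −61.1;  Hole 3−Hole 1: 112a + 111b = 48.6.
Solving gives a = 0.69035, b = −0.25873.
Then c = 282.2 − a·270 − b·201 = 147.81.
At (434, 248): z_contact = 299.6 − 64.2 + 147.81 = 383.3 m.
Depth below ground = 457 − 383.3 = 74 m.

74 m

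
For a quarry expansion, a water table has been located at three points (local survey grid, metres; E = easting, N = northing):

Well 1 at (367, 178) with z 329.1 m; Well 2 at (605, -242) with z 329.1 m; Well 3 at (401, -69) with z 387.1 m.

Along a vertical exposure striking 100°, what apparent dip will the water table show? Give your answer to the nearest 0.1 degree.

Let the plane be z = a·E + b·N + c.
Well 2−Well 1: 238a − 420b = 0;  Well 3−Well 1: 34a − 247b = 58.
Solving gives a = −0.54734, b = −0.31016.
Unit vector along 100° is (sin 100°, cos 100°) = (0.9848, -0.1736).
Slope in that direction = a·(0.9848) + b·(-0.1736) = −0.48517.
Apparent dip = arctan|0.48517| = 25.9° (true dip is 32.2°, so apparent ≤ true as expected).

25.9°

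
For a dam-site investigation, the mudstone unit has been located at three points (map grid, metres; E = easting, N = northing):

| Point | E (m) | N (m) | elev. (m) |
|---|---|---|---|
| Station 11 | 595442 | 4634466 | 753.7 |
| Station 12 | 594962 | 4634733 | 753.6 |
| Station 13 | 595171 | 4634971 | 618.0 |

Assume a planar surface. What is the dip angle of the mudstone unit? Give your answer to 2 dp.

Let the plane be z = a·E + b·N + c.
Station 12−Station 11: −480a + 267b = −0.1;  Station 13−Station 11: −271a + 505b = −135.7.
Solving gives a = −0.21278, b = −0.38290.
Gradient magnitude |∇z| = √(a² + b²) = √(0.04527 + 0.14661) = 0.43805.
True dip = arctan(0.43805) = 23.66°, dipping toward NNE (azimuth ≈ 029°).

23.66°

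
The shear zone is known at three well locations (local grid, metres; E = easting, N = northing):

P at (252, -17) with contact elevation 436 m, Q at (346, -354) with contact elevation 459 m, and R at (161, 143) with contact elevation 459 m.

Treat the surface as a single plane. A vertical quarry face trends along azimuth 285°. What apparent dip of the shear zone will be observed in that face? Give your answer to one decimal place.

Let the plane be z = a·E + b·N + c.
Q−P: 94a − 337b = 23;  R−P: −91a + 160b = 23.
Solving gives a = −0.73149, b = −0.27229.
Unit vector along 285° is (sin 285°, cos 285°) = (-0.9659, 0.2588).
Slope in that direction = a·(-0.9659) + b·(0.2588) = 0.63609.
Apparent dip = arctan|0.63609| = 32.5° (true dip is 38.0°, so apparent ≤ true as expected).

32.5°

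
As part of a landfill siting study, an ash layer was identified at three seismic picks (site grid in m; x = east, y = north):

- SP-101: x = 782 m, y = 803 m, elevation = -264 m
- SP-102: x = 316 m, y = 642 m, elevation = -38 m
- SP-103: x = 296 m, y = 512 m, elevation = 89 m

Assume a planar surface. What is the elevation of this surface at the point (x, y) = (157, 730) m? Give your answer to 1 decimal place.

Two edge vectors: SP-101→SP-102 = (-466, -161, 226), SP-101→SP-103 = (-486, -291, 353).
Normal n = (SP-101→SP-102) × (SP-101→SP-103) = (8933, 54662, 57360).
So ∂z/∂x = −n_x/n_z = −0.15574 and ∂z/∂y = −n_y/n_z = −0.95296.
Intercept c from SP-101: -264 + 121.79 + 765.23 = 623.02.
At (157, 730): z = −24.5 − 695.7 + 623.02 = -97.1 m.

-97.1 m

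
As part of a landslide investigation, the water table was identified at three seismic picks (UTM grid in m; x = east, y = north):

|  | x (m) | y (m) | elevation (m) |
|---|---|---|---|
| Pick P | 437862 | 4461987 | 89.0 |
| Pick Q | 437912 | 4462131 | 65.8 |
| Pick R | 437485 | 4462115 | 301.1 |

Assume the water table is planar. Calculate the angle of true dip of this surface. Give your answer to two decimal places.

28.94°

Let the plane be z = a·x + b·y + c.
Pick Q−Pick P: 50a + 144b = −23.2;  Pick R−Pick P: −377a + 128b = 212.1.
Solving gives a = −0.55220, b = 0.03063.
Gradient magnitude |∇z| = √(a² + b²) = √(0.30493 + 0.00094) = 0.55305.
True dip = arctan(0.55305) = 28.94°, dipping toward E (azimuth ≈ 093°).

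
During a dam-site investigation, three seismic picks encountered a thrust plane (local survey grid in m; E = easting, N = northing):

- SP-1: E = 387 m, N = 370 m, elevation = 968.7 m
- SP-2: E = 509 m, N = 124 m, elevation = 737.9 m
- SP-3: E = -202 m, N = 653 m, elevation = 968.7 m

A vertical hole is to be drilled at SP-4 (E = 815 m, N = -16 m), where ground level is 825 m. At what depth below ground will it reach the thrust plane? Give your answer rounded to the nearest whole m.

78 m

Let the plane be z = a·E + b·N + c.
SP-2−SP-1: 122a − 246b = −230.8;  SP-3−SP-1: −589a + 283b = 0.
Solving gives a = 0.59181, b = 1.23171.
Then c = 968.7 − a·387 − b·370 = 283.94.
At (815, -16): z_contact = 482.3 − 19.7 + 283.94 = 746.6 m.
Depth below ground = 825 − 746.6 = 78 m.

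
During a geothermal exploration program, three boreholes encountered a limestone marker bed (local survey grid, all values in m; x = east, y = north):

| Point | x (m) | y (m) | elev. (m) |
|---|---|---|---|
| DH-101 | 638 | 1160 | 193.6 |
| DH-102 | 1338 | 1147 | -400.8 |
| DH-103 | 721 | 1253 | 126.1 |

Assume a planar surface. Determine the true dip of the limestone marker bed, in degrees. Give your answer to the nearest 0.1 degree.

Let the plane be z = a·x + b·y + c.
DH-102−DH-101: 700a − 13b = −594.4;  DH-103−DH-101: 83a + 93b = −67.5.
Solving gives a = −0.84856, b = 0.03151.
Gradient magnitude |∇z| = √(a² + b²) = √(0.72005 + 0.00099) = 0.84914.
True dip = arctan(0.84914) = 40.3°, dipping toward E (azimuth ≈ 092°).

40.3°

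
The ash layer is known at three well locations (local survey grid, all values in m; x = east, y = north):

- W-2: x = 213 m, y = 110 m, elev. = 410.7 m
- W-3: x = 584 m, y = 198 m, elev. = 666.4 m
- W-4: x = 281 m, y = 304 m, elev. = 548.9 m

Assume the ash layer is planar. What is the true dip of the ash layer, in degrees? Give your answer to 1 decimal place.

Two edge vectors: W-2→W-3 = (371, 88, 255.7), W-2→W-4 = (68, 194, 138.2).
Normal n = (W-2→W-3) × (W-2→W-4) = (-37444.2, -33884.6, 65990).
So ∂z/∂x = −n_x/n_z = 0.56742 and ∂z/∂y = −n_y/n_z = 0.51348.
Gradient magnitude |∇z| = √(a² + b²) = √(0.32197 + 0.26366) = 0.76527.
True dip = arctan(0.76527) = 37.4°, dipping toward SW (azimuth ≈ 228°).

37.4°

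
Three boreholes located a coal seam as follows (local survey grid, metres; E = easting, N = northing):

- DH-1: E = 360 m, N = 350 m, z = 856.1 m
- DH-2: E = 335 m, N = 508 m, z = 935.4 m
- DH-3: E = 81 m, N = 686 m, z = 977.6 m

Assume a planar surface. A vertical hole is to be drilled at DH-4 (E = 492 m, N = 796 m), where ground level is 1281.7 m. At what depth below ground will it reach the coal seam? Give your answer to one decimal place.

Let the plane be z = a·E + b·N + c.
DH-2−DH-1: −25a + 158b = 79.3;  DH-3−DH-1: −279a + 336b = 121.5.
Solving gives a = 0.20873, b = 0.53493.
Then c = 856.1 − a·360 − b·350 = 593.73.
At (492, 796): z_contact = 102.69 + 425.80 + 593.73 = 1122.23 m.
Depth below ground = 1281.7 − 1122.23 = 159.5 m.

159.5 m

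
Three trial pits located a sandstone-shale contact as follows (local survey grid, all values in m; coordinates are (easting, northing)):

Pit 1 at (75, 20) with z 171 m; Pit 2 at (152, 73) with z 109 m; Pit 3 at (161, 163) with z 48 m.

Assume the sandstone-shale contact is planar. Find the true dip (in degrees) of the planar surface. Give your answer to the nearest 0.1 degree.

Two edge vectors: Pit 1→Pit 2 = (77, 53, -62), Pit 1→Pit 3 = (86, 143, -123).
Normal n = (Pit 1→Pit 2) × (Pit 1→Pit 3) = (2347, 4139, 6453).
So ∂z/∂E = −n_x/n_z = −0.36371 and ∂z/∂N = −n_y/n_z = −0.64141.
Gradient magnitude |∇z| = √(a² + b²) = √(0.13228 + 0.41140) = 0.73735.
True dip = arctan(0.73735) = 36.4°, dipping toward NNE (azimuth ≈ 030°).

36.4°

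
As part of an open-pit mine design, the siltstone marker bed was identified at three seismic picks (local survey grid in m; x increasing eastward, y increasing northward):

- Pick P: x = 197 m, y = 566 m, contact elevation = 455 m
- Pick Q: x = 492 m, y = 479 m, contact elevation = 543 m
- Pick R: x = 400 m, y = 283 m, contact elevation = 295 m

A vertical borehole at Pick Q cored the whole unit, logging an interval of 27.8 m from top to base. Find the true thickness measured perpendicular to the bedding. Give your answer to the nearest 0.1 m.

Let the plane be z = a·x + b·y + c.
Pick Q−Pick P: 295a − 87b = 88;  Pick R−Pick P: 203a − 283b = −160.
Solving gives a = 0.58982, b = 0.98845.
|∇z| = √(a²+b²) = 1.15105, so dip δ = arctan(1.15105) = 49.02°.
True thickness = vertical thickness × cos δ = 27.8 × cos 49.02° = 18.2 m.

18.2 m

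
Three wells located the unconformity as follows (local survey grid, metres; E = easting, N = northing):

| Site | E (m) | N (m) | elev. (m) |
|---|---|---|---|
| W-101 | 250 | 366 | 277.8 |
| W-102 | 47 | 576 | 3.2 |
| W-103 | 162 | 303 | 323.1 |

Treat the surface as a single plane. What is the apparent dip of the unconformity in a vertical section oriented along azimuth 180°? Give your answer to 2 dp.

46.85°

Let the plane be z = a·E + b·N + c.
W-102−W-101: −203a + 210b = −274.6;  W-103−W-101: −88a − 63b = 45.3.
Solving gives a = 0.24903, b = −1.06689.
Unit vector along 180° is (sin 180°, cos 180°) = (0.0000, -1.0000).
Slope in that direction = a·(0.0000) + b·(-1.0000) = 1.06689.
Apparent dip = arctan|1.06689| = 46.85° (true dip is 47.6°, so apparent ≤ true as expected).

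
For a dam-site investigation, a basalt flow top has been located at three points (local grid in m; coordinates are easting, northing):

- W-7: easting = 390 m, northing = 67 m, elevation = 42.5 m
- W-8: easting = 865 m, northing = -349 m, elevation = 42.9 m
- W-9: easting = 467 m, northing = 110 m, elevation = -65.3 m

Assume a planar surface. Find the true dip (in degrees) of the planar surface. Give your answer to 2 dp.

Two edge vectors: W-7→W-8 = (475, -416, 0.4), W-7→W-9 = (77, 43, -107.8).
Normal n = (W-7→W-8) × (W-7→W-9) = (44827.6, 51235.8, 52457).
So ∂z/∂easting = −n_x/n_z = −0.85456 and ∂z/∂northing = −n_y/n_z = −0.97672.
Gradient magnitude |∇z| = √(a² + b²) = √(0.73027 + 0.95398) = 1.29779.
True dip = arctan(1.29779) = 52.38°, dipping toward NE (azimuth ≈ 041°).

52.38°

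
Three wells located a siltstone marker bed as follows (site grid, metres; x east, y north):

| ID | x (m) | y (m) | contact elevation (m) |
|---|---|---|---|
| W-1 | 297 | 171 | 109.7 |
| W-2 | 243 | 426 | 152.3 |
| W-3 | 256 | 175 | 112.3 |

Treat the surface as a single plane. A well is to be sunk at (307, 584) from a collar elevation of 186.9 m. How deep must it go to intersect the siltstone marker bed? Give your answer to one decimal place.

Two edge vectors: W-1→W-2 = (-54, 255, 42.6), W-1→W-3 = (-41, 4, 2.6).
Normal n = (W-1→W-2) × (W-1→W-3) = (492.6, -1606.2, 10239).
So ∂z/∂x = −n_x/n_z = −0.04811 and ∂z/∂y = −n_y/n_z = 0.15687.
Intercept c from W-1: 109.7 + 14.29 − 26.82 = 97.16.
At (307, 584): z_contact = −14.77 + 91.61 + 97.16 = 174.01 m.
Depth below ground = 186.9 − 174.01 = 12.9 m.

12.9 m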